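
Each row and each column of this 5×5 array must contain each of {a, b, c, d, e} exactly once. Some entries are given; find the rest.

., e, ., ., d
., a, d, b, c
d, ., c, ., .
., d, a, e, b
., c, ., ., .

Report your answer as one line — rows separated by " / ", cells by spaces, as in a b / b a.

(r1,c3) = b
(r2,c1) = e
(r3,c2) = b
(r3,c4) = a
(r3,c5) = e
(r4,c1) = c
(r5,c3) = e
(r5,c4) = d
(r5,c5) = a
(r1,c1) = a
(r1,c4) = c
(r5,c1) = b

a e b c d / e a d b c / d b c a e / c d a e b / b c e d a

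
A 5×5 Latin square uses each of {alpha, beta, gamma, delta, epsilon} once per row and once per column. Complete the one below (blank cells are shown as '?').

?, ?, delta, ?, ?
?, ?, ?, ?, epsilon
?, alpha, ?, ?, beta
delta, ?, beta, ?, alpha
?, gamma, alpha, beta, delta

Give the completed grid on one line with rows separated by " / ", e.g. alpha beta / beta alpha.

row 1 has {delta}; column 5 has {alpha,beta,delta,epsilon} — only gamma is left for (r1,c5).
row 2 has {epsilon}; column 3 has {alpha,beta,delta} — only gamma is left for (r2,c3).
row 3 has {alpha,beta}; column 3 has {alpha,beta,gamma,delta} — only epsilon is left for (r3,c3).
row 4 has {alpha,beta,delta}; column 2 has {alpha,gamma} — only epsilon is left for (r4,c2).
row 4 has {alpha,beta,delta,epsilon}; column 4 has {beta} — only gamma is left for (r4,c4).
row 5 has {alpha,beta,gamma,delta}; column 1 has {delta} — only epsilon is left for (r5,c1).
row 1 has {gamma,delta}; column 2 has {alpha,gamma,epsilon} — only beta is left for (r1,c2).
row 2 has {gamma,epsilon}; column 2 has {alpha,beta,gamma,epsilon} — only delta is left for (r2,c2).
row 2 has {gamma,delta,epsilon}; column 4 has {beta,gamma} — only alpha is left for (r2,c4).
row 3 has {alpha,beta,epsilon}; column 1 has {delta,epsilon} — only gamma is left for (r3,c1).
row 3 has {alpha,beta,gamma,epsilon}; column 4 has {alpha,beta,gamma} — only delta is left for (r3,c4).
row 1 has {beta,gamma,delta}; column 1 has {gamma,delta,epsilon} — only alpha is left for (r1,c1).
row 1 has {alpha,beta,gamma,delta}; column 4 has {alpha,beta,gamma,delta} — only epsilon is left for (r1,c4).
row 2 has {alpha,gamma,delta,epsilon}; column 1 has {alpha,gamma,delta,epsilon} — only beta is left for (r2,c1).

alpha beta delta epsilon gamma / beta delta gamma alpha epsilon / gamma alpha epsilon delta beta / delta epsilon beta gamma alpha / epsilon gamma alpha beta delta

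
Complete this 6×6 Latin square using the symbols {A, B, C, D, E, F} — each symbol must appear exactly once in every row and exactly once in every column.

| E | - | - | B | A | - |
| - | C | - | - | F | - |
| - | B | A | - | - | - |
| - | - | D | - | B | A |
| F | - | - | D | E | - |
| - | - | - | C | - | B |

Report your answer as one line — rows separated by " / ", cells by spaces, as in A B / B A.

E D C B A F / B C E A F D / D B A F C E / C F D E B A / F A B D E C / A E F C D B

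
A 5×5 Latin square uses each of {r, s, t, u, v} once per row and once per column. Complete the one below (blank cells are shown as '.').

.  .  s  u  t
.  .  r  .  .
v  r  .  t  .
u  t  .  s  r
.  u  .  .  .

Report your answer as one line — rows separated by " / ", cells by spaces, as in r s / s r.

r v s u t / t s r v u / v r u t s / u t v s r / s u t r v

(r1,c1) = r
(r1,c2) = v
(r2,c2) = s
(r2,c4) = v
(r2,c5) = u
(r3,c3) = u
(r3,c5) = s
(r4,c3) = v
(r5,c3) = t
(r5,c4) = r
(r5,c5) = v
(r2,c1) = t
(r5,c1) = s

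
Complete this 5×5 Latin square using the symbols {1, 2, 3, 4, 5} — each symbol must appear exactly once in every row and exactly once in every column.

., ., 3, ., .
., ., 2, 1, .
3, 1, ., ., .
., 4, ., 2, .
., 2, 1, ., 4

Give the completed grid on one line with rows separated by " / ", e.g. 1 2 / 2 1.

(r1,c2) = 5
(r1,c4) = 4
(r2,c2) = 3
(r2,c5) = 5
(r3,c4) = 5
(r3,c5) = 2
(r4,c3) = 5
(r5,c1) = 5
(r5,c4) = 3
(r1,c5) = 1
(r2,c1) = 4
(r3,c3) = 4
(r4,c1) = 1
(r4,c5) = 3
(r1,c1) = 2

2 5 3 4 1 / 4 3 2 1 5 / 3 1 4 5 2 / 1 4 5 2 3 / 5 2 1 3 4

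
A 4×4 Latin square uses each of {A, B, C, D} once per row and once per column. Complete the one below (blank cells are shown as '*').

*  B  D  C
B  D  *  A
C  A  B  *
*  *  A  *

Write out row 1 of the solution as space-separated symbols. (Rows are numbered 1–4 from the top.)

A B D C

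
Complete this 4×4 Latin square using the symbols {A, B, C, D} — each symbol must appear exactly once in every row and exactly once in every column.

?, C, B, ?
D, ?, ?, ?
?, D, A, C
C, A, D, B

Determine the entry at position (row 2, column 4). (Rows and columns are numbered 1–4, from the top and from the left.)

A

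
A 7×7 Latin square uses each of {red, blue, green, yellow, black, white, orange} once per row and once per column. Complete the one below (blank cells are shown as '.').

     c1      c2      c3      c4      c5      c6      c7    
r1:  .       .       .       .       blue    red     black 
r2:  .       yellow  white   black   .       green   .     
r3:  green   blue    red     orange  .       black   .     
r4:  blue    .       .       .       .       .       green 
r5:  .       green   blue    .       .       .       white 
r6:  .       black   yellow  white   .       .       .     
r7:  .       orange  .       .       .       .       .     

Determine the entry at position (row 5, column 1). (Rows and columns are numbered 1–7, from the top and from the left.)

(r1,c2) = white
(r3,c7) = yellow
(r4,c2) = red
(r4,c4) = yellow
(r5,c4) = red
(r1,c4) = green
(r3,c5) = white
(r7,c4) = blue
(r7,c7) = red
(r1,c3) = orange
(r4,c3) = black
(r4,c5) = orange
(r4,c6) = white
(r7,c3) = green
(r7,c6) = yellow
(r1,c1) = yellow
(r2,c5) = red
(r5,c6) = orange
(r6,c5) = green
(r6,c6) = blue
(r6,c7) = orange
(r7,c5) = black
(r2,c1) = orange
(r2,c7) = blue
(r5,c1) = black

black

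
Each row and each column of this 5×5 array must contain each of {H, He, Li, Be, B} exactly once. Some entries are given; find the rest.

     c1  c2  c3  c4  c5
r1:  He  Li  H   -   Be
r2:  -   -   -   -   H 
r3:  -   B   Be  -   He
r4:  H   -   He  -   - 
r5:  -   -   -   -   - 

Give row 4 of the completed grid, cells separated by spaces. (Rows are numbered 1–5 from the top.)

H Be He Li B

(r1,c4): row 1 has {H,He,Li,Be}; column 4 is empty so far, so it must be B.
(r3,c1): row 3 has {He,Be,B}; column 1 has {H,He}, so it must be Li.
(r3,c4): row 3 has {He,Li,Be,B}; column 4 has {B}, so it must be H.
(r4,c2): row 4 has {H,He}; column 2 has {Li,B}, so it must be Be.
(r4,c4): row 4 has {H,He,Be}; column 4 has {H,B}, so it must be Li.
(r4,c5): row 4 has {H,He,Li,Be}; column 5 has {H,He,Be}, so it must be B.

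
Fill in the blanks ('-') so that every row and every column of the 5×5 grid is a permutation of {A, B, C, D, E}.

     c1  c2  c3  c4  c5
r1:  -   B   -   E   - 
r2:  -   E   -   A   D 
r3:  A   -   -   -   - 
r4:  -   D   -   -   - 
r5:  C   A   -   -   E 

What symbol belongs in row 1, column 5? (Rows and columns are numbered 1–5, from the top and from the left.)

C

(r1,c1) = D
(r2,c1) = B
(r2,c3) = C
(r3,c2) = C
(r3,c5) = B
(r4,c1) = E
(r1,c3) = A
(r1,c5) = C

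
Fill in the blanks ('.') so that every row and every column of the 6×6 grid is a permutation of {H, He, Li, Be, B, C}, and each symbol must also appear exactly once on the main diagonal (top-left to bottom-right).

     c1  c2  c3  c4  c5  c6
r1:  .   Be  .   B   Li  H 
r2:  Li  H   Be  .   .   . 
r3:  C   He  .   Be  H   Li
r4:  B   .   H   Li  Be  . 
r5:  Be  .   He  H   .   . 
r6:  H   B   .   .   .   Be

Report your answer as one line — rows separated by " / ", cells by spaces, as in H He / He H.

He Be C B Li H / Li H Be He B C / C He B Be H Li / B C H Li Be He / Be Li He H C B / H B Li C He Be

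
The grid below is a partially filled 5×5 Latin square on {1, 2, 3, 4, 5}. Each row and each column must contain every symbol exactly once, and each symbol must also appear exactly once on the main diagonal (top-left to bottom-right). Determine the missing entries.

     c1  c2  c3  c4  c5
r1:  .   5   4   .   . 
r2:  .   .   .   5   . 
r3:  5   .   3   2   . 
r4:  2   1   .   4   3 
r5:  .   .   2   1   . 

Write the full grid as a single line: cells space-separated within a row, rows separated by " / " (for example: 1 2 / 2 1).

1 5 4 3 2 / 3 2 1 5 4 / 5 4 3 2 1 / 2 1 5 4 3 / 4 3 2 1 5

row 1 has {4,5}; column 1 has {2,5}; the diagonal has {3,4} — only 1 is left for (r1,c1).
row 1 has {1,4,5}; column 4 has {1,2,4,5} — only 3 is left for (r1,c4).
row 1 has {1,3,4,5}; column 5 has {3} — only 2 is left for (r1,c5).
row 2 has {5}; column 2 has {1,5}; the diagonal has {1,3,4} — only 2 is left for (r2,c2).
row 2 has {2,5}; column 3 has {2,3,4} — only 1 is left for (r2,c3).
row 2 has {1,2,5}; column 5 has {2,3} — only 4 is left for (r2,c5).
row 3 has {2,3,5}; column 2 has {1,2,5} — only 4 is left for (r3,c2).
row 3 has {2,3,4,5}; column 5 has {2,3,4} — only 1 is left for (r3,c5).
row 4 has {1,2,3,4}; column 3 has {1,2,3,4} — only 5 is left for (r4,c3).
row 5 has {1,2}; column 2 has {1,2,4,5} — only 3 is left for (r5,c2).
row 5 has {1,2,3}; column 5 has {1,2,3,4}; the diagonal has {1,2,3,4} — only 5 is left for (r5,c5).
row 2 has {1,2,4,5}; column 1 has {1,2,5} — only 3 is left for (r2,c1).
row 5 has {1,2,3,5}; column 1 has {1,2,3,5} — only 4 is left for (r5,c1).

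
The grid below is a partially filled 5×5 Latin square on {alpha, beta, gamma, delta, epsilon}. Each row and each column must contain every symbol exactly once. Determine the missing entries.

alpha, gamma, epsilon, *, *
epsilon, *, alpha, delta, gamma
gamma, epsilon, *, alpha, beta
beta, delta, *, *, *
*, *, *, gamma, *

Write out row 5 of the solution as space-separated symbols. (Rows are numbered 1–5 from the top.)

delta alpha beta gamma epsilon

(r1,c4) = beta
(r1,c5) = delta
(r2,c2) = beta
(r3,c3) = delta
(r4,c3) = gamma
(r4,c4) = epsilon
(r4,c5) = alpha
(r5,c1) = delta
(r5,c2) = alpha
(r5,c3) = beta
(r5,c5) = epsilon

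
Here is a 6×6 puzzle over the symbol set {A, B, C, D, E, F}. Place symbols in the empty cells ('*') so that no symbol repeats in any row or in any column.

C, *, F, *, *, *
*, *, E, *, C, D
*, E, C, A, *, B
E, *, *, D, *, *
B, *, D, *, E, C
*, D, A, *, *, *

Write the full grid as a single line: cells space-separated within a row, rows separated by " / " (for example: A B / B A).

C B F E D A / A F E B C D / D E C A F B / E C B D A F / B A D F E C / F D A C B E

At row 4, column 3: row 4 has {D,E}; column 3 has {A,C,D,E,F}; that leaves B.
At row 5, column 4: row 5 has {B,C,D,E}; column 4 has {A,D}; that leaves F.
At row 6, column 1: row 6 has {A,D}; column 1 has {B,C,E}; that leaves F.
At row 6, column 5: row 6 has {A,D,F}; column 5 has {C,E}; that leaves B.
At row 6, column 6: row 6 has {A,B,D,F}; column 6 has {B,C,D}; that leaves E.
At row 1, column 6: row 1 has {C,F}; column 6 has {B,C,D,E}; that leaves A.
At row 2, column 1: row 2 has {C,D,E}; column 1 has {B,C,E,F}; that leaves A.
At row 2, column 4: row 2 has {A,C,D,E}; column 4 has {A,D,F}; that leaves B.
At row 3, column 1: row 3 has {A,B,C,E}; column 1 has {A,B,C,E,F}; that leaves D.
At row 3, column 5: row 3 has {A,B,C,D,E}; column 5 has {B,C,E}; that leaves F.
At row 4, column 5: row 4 has {B,D,E}; column 5 has {B,C,E,F}; that leaves A.
At row 4, column 6: row 4 has {A,B,D,E}; column 6 has {A,B,C,D,E}; that leaves F.
At row 5, column 2: row 5 has {B,C,D,E,F}; column 2 has {D,E}; that leaves A.
At row 6, column 4: row 6 has {A,B,D,E,F}; column 4 has {A,B,D,F}; that leaves C.
At row 1, column 2: row 1 has {A,C,F}; column 2 has {A,D,E}; that leaves B.
At row 1, column 4: row 1 has {A,B,C,F}; column 4 has {A,B,C,D,F}; that leaves E.
At row 1, column 5: row 1 has {A,B,C,E,F}; column 5 has {A,B,C,E,F}; that leaves D.
At row 2, column 2: row 2 has {A,B,C,D,E}; column 2 has {A,B,D,E}; that leaves F.
At row 4, column 2: row 4 has {A,B,D,E,F}; column 2 has {A,B,D,E,F}; that leaves C.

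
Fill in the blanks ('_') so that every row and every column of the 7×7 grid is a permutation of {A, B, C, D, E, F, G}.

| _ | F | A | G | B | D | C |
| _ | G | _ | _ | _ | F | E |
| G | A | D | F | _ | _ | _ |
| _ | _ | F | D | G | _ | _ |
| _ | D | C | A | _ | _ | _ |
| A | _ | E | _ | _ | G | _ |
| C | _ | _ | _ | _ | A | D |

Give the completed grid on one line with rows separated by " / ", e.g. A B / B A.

E F A G B D C / D G B C A F E / G A D F C E B / B E F D G C A / F D C A E B G / A C E B D G F / C B G E F A D

(r1,c1) = E
(r2,c3) = B
(r2,c4) = C
(r3,c7) = B
(r4,c1) = B
(r4,c7) = A
(r5,c1) = F
(r5,c5) = E
(r5,c6) = B
(r5,c7) = G
(r6,c4) = B
(r6,c7) = F
(r7,c3) = G
(r7,c4) = E
(r7,c5) = F
(r2,c1) = D
(r2,c5) = A
(r3,c5) = C
(r3,c6) = E
(r4,c6) = C
(r6,c2) = C
(r6,c5) = D
(r7,c2) = B
(r4,c2) = E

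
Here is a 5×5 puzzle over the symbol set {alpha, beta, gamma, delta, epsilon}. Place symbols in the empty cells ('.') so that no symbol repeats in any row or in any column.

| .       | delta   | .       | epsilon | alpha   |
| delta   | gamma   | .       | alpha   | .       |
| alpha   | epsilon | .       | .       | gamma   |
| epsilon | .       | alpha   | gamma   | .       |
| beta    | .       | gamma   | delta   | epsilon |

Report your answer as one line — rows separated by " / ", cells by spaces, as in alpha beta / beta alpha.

gamma delta beta epsilon alpha / delta gamma epsilon alpha beta / alpha epsilon delta beta gamma / epsilon beta alpha gamma delta / beta alpha gamma delta epsilon

(r1,c1) = gamma
(r1,c3) = beta
(r2,c3) = epsilon
(r2,c5) = beta
(r3,c3) = delta
(r3,c4) = beta
(r4,c2) = beta
(r4,c5) = delta
(r5,c2) = alpha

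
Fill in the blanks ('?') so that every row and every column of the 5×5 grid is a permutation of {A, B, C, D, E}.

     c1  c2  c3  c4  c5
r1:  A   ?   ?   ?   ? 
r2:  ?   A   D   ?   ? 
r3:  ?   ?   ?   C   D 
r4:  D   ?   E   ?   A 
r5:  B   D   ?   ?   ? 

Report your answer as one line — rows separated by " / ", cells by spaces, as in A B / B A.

At row 3, column 1: row 3 has {C,D}; column 1 has {A,B,D}; that leaves E.
At row 3, column 2: row 3 has {C,D,E}; column 2 has {A,D}; that leaves B.
At row 3, column 3: row 3 has {B,C,D,E}; column 3 has {D,E}; that leaves A.
At row 4, column 2: row 4 has {A,D,E}; column 2 has {A,B,D}; that leaves C.
At row 4, column 4: row 4 has {A,C,D,E}; column 4 has {C}; that leaves B.
At row 5, column 3: row 5 has {B,D}; column 3 has {A,D,E}; that leaves C.
At row 5, column 5: row 5 has {B,C,D}; column 5 has {A,D}; that leaves E.
At row 1, column 2: row 1 has {A}; column 2 has {A,B,C,D}; that leaves E.
At row 1, column 3: row 1 has {A,E}; column 3 has {A,C,D,E}; that leaves B.
At row 1, column 4: row 1 has {A,B,E}; column 4 has {B,C}; that leaves D.
At row 1, column 5: row 1 has {A,B,D,E}; column 5 has {A,D,E}; that leaves C.
At row 2, column 1: row 2 has {A,D}; column 1 has {A,B,D,E}; that leaves C.
At row 2, column 4: row 2 has {A,C,D}; column 4 has {B,C,D}; that leaves E.
At row 2, column 5: row 2 has {A,C,D,E}; column 5 has {A,C,D,E}; that leaves B.
At row 5, column 4: row 5 has {B,C,D,E}; column 4 has {B,C,D,E}; that leaves A.

A E B D C / C A D E B / E B A C D / D C E B A / B D C A E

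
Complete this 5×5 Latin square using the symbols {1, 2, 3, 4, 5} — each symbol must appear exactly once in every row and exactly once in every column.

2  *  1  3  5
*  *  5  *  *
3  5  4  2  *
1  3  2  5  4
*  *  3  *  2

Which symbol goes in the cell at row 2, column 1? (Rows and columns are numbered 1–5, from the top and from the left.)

4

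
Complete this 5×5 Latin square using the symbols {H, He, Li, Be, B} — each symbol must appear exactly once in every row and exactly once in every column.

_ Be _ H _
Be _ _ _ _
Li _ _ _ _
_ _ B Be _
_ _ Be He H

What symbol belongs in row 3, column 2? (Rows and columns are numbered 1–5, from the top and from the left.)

H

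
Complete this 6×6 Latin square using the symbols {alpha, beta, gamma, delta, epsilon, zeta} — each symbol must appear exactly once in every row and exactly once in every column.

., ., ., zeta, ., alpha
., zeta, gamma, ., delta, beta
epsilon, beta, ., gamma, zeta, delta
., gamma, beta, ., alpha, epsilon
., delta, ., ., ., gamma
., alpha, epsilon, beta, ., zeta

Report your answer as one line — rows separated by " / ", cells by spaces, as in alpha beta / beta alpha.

(r1,c2) = epsilon
(r1,c3) = delta
(r2,c1) = alpha
(r2,c4) = epsilon
(r3,c3) = alpha
(r4,c4) = delta
(r5,c3) = zeta
(r5,c4) = alpha
(r6,c5) = gamma
(r1,c5) = beta
(r4,c1) = zeta
(r5,c1) = beta
(r5,c5) = epsilon
(r6,c1) = delta
(r1,c1) = gamma

gamma epsilon delta zeta beta alpha / alpha zeta gamma epsilon delta beta / epsilon beta alpha gamma zeta delta / zeta gamma beta delta alpha epsilon / beta delta zeta alpha epsilon gamma / delta alpha epsilon beta gamma zeta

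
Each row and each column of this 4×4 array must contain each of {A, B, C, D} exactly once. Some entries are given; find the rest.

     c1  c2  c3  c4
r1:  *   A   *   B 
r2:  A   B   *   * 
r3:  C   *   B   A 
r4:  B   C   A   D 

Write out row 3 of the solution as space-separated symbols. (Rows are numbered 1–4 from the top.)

C D B A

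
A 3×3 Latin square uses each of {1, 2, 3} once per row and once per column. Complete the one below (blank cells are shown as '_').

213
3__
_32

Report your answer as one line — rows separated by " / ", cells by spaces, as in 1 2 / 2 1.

2 1 3 / 3 2 1 / 1 3 2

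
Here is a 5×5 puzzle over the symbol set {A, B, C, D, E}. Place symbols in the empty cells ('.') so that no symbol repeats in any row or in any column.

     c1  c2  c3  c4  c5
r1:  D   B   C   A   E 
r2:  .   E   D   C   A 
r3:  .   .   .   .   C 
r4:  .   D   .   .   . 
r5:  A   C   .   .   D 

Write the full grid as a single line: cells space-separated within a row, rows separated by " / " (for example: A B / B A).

D B C A E / B E D C A / E A B D C / C D A E B / A C E B D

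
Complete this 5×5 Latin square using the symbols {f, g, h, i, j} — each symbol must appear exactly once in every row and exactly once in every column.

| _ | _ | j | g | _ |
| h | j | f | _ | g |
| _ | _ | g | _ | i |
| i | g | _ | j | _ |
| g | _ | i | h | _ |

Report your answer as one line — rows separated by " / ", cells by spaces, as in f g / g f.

f i j g h / h j f i g / j h g f i / i g h j f / g f i h j

Cell (r1,c1): row 1 has {g,j}; column 1 has {g,h,i} → f.
Cell (r1,c5): row 1 has {f,g,j}; column 5 has {g,i} → h.
Cell (r2,c4): row 2 has {f,g,h,j}; column 4 has {g,h,j} → i.
Cell (r3,c1): row 3 has {g,i}; column 1 has {f,g,h,i} → j.
Cell (r3,c4): row 3 has {g,i,j}; column 4 has {g,h,i,j} → f.
Cell (r4,c3): row 4 has {g,i,j}; column 3 has {f,g,i,j} → h.
Cell (r4,c5): row 4 has {g,h,i,j}; column 5 has {g,h,i} → f.
Cell (r5,c2): row 5 has {g,h,i}; column 2 has {g,j} → f.
Cell (r5,c5): row 5 has {f,g,h,i}; column 5 has {f,g,h,i} → j.
Cell (r1,c2): row 1 has {f,g,h,j}; column 2 has {f,g,j} → i.
Cell (r3,c2): row 3 has {f,g,i,j}; column 2 has {f,g,i,j} → h.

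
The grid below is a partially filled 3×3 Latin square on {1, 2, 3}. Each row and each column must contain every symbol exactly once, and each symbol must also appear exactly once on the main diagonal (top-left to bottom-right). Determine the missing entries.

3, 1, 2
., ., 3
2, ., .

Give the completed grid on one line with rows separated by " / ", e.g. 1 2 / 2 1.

3 1 2 / 1 2 3 / 2 3 1

(r2,c1) = 1
(r2,c2) = 2
(r3,c2) = 3
(r3,c3) = 1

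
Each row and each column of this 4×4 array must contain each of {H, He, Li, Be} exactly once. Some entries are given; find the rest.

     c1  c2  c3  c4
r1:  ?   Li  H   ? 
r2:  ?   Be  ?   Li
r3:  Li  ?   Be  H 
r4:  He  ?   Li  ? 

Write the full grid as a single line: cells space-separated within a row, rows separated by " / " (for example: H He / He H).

At row 1, column 1: row 1 has {H,Li}; column 1 has {He,Li}; that leaves Be.
At row 1, column 4: row 1 has {H,Li,Be}; column 4 has {H,Li}; that leaves He.
At row 2, column 1: row 2 has {Li,Be}; column 1 has {He,Li,Be}; that leaves H.
At row 2, column 3: row 2 has {H,Li,Be}; column 3 has {H,Li,Be}; that leaves He.
At row 3, column 2: row 3 has {H,Li,Be}; column 2 has {Li,Be}; that leaves He.
At row 4, column 2: row 4 has {He,Li}; column 2 has {He,Li,Be}; that leaves H.
At row 4, column 4: row 4 has {H,He,Li}; column 4 has {H,He,Li}; that leaves Be.

Be Li H He / H Be He Li / Li He Be H / He H Li Be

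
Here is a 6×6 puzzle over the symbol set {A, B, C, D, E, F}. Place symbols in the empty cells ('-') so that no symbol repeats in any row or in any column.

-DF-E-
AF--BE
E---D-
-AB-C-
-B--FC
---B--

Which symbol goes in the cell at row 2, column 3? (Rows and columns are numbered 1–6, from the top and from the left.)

(r3,c2): row 3 has {D,E}; column 2 has {A,B,D,F}, so it must be C.
(r3,c3): row 3 has {C,D,E}; column 3 has {B,F}, so it must be A.
(r3,c4): row 3 has {A,C,D,E}; column 4 has {B}, so it must be F.
(r3,c6): row 3 has {A,C,D,E,F}; column 6 has {C,E}, so it must be B.
(r5,c1): row 5 has {B,C,F}; column 1 has {A,E}, so it must be D.
(r5,c3): row 5 has {B,C,D,F}; column 3 has {A,B,F}, so it must be E.
(r5,c4): row 5 has {B,C,D,E,F}; column 4 has {B,F}, so it must be A.
(r6,c2): row 6 has {B}; column 2 has {A,B,C,D,F}, so it must be E.
(r6,c5): row 6 has {B,E}; column 5 has {B,C,D,E,F}, so it must be A.
(r1,c4): row 1 has {D,E,F}; column 4 has {A,B,F}, so it must be C.
(r1,c6): row 1 has {C,D,E,F}; column 6 has {B,C,E}, so it must be A.
(r2,c4): row 2 has {A,B,E,F}; column 4 has {A,B,C,F}, so it must be D.
(r4,c1): row 4 has {A,B,C}; column 1 has {A,D,E}, so it must be F.
(r4,c4): row 4 has {A,B,C,F}; column 4 has {A,B,C,D,F}, so it must be E.
(r4,c6): row 4 has {A,B,C,E,F}; column 6 has {A,B,C,E}, so it must be D.
(r6,c1): row 6 has {A,B,E}; column 1 has {A,D,E,F}, so it must be C.
(r6,c3): row 6 has {A,B,C,E}; column 3 has {A,B,E,F}, so it must be D.
(r6,c6): row 6 has {A,B,C,D,E}; column 6 has {A,B,C,D,E}, so it must be F.
(r1,c1): row 1 has {A,C,D,E,F}; column 1 has {A,C,D,E,F}, so it must be B.
(r2,c3): row 2 has {A,B,D,E,F}; column 3 has {A,B,D,E,F}, so it must be C.

C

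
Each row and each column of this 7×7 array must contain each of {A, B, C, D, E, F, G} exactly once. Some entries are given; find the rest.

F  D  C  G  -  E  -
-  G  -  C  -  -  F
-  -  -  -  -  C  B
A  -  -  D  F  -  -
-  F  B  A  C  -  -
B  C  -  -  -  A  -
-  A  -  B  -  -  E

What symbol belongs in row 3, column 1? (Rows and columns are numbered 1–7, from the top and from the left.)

G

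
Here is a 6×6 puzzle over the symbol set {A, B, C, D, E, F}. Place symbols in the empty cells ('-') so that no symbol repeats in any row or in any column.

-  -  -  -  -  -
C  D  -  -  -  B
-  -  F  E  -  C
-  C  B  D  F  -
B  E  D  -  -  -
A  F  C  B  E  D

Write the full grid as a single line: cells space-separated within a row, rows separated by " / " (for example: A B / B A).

F B A C D E / C D E F A B / D A F E B C / E C B D F A / B E D A C F / A F C B E D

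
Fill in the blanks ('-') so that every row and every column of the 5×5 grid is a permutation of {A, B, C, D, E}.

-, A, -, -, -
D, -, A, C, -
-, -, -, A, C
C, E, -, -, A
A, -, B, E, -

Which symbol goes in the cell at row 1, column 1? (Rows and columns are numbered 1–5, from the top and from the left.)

E

Cell (r2,c2): row 2 has {A,C,D}; column 2 has {A,E} → B.
Cell (r2,c5): row 2 has {A,B,C,D}; column 5 has {A,C} → E.
Cell (r3,c2): row 3 has {A,C}; column 2 has {A,B,E} → D.
Cell (r3,c3): row 3 has {A,C,D}; column 3 has {A,B} → E.
Cell (r4,c3): row 4 has {A,C,E}; column 3 has {A,B,E} → D.
Cell (r4,c4): row 4 has {A,C,D,E}; column 4 has {A,C,E} → B.
Cell (r5,c2): row 5 has {A,B,E}; column 2 has {A,B,D,E} → C.
Cell (r5,c5): row 5 has {A,B,C,E}; column 5 has {A,C,E} → D.
Cell (r1,c3): row 1 has {A}; column 3 has {A,B,D,E} → C.
Cell (r1,c4): row 1 has {A,C}; column 4 has {A,B,C,E} → D.
Cell (r1,c5): row 1 has {A,C,D}; column 5 has {A,C,D,E} → B.
Cell (r3,c1): row 3 has {A,C,D,E}; column 1 has {A,C,D} → B.
Cell (r1,c1): row 1 has {A,B,C,D}; column 1 has {A,B,C,D} → E.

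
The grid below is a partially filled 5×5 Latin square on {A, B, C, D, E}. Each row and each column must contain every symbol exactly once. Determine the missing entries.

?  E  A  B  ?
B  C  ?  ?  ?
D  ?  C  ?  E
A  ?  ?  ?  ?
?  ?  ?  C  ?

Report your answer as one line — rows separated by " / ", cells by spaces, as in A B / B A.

C E A B D / B C E D A / D B C A E / A D B E C / E A D C B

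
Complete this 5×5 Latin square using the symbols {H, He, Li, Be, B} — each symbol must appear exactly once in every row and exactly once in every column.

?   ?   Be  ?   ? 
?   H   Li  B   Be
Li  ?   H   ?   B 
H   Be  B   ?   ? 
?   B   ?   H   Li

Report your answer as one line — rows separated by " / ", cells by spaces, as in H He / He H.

B Li Be He H / He H Li B Be / Li He H Be B / H Be B Li He / Be B He H Li

(r2,c1): row 2 has {H,Li,Be,B}; column 1 has {H,Li}, so it must be He.
(r3,c2): row 3 has {H,Li,B}; column 2 has {H,Be,B}, so it must be He.
(r3,c4): row 3 has {H,He,Li,B}; column 4 has {H,B}, so it must be Be.
(r4,c5): row 4 has {H,Be,B}; column 5 has {Li,Be,B}, so it must be He.
(r5,c1): row 5 has {H,Li,B}; column 1 has {H,He,Li}, so it must be Be.
(r5,c3): row 5 has {H,Li,Be,B}; column 3 has {H,Li,Be,B}, so it must be He.
(r1,c1): row 1 has {Be}; column 1 has {H,He,Li,Be}, so it must be B.
(r1,c2): row 1 has {Be,B}; column 2 has {H,He,Be,B}, so it must be Li.
(r1,c4): row 1 has {Li,Be,B}; column 4 has {H,Be,B}, so it must be He.
(r1,c5): row 1 has {He,Li,Be,B}; column 5 has {He,Li,Be,B}, so it must be H.
(r4,c4): row 4 has {H,He,Be,B}; column 4 has {H,He,Be,B}, so it must be Li.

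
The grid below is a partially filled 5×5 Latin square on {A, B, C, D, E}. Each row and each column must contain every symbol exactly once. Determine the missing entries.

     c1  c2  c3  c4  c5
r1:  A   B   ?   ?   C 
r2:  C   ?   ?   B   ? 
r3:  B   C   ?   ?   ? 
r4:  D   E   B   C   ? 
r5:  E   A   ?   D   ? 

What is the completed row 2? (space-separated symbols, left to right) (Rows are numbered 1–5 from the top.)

(r1,c4) = E
(r2,c2) = D
(r3,c4) = A
(r4,c5) = A
(r5,c3) = C
(r5,c5) = B
(r1,c3) = D
(r2,c5) = E
(r3,c3) = E
(r3,c5) = D
(r2,c3) = A

C D A B E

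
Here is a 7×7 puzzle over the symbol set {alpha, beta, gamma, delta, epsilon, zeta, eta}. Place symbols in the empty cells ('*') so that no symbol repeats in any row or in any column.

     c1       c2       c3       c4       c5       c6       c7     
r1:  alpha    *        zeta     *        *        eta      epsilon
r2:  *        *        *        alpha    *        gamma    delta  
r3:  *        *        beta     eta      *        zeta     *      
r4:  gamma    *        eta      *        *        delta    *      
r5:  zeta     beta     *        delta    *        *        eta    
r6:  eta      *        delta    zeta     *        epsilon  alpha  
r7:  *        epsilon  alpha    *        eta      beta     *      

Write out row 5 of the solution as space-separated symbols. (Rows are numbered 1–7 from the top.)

zeta beta gamma delta epsilon alpha eta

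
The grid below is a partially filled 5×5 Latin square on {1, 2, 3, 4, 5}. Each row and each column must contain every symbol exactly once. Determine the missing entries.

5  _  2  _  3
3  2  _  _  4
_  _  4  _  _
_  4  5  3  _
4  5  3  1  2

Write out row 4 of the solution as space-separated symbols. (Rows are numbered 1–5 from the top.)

2 4 5 3 1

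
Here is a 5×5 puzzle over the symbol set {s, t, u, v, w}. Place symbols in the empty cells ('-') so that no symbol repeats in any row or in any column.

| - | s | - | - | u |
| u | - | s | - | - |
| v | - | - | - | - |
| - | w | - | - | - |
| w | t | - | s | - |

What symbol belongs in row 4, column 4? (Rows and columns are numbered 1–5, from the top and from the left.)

At row 1, column 1: row 1 has {s,u}; column 1 has {u,v,w}; that leaves t.
At row 2, column 2: row 2 has {s,u}; column 2 has {s,t,w}; that leaves v.
At row 3, column 2: row 3 has {v}; column 2 has {s,t,v,w}; that leaves u.
At row 4, column 1: row 4 has {w}; column 1 has {t,u,v,w}; that leaves s.
At row 5, column 5: row 5 has {s,t,w}; column 5 has {u}; that leaves v.
At row 4, column 5: row 4 has {s,w}; column 5 has {u,v}; that leaves t.
At row 5, column 3: row 5 has {s,t,v,w}; column 3 has {s}; that leaves u.
At row 2, column 5: row 2 has {s,u,v}; column 5 has {t,u,v}; that leaves w.
At row 3, column 5: row 3 has {u,v}; column 5 has {t,u,v,w}; that leaves s.
At row 4, column 3: row 4 has {s,t,w}; column 3 has {s,u}; that leaves v.
At row 4, column 4: row 4 has {s,t,v,w}; column 4 has {s}; that leaves u.

u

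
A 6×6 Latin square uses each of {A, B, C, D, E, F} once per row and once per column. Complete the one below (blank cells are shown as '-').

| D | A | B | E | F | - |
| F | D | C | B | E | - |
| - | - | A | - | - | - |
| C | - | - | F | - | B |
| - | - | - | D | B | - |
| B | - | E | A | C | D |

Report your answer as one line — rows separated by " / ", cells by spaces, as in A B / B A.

D A B E F C / F D C B E A / E B A C D F / C E D F A B / A C F D B E / B F E A C D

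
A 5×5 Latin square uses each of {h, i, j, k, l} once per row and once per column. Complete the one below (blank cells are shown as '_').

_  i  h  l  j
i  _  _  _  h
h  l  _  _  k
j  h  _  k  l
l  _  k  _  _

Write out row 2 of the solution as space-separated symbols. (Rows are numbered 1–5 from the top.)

At row 1, column 1: row 1 has {h,i,j,l}; column 1 has {h,i,j,l}; that leaves k.
At row 2, column 4: row 2 has {h,i}; column 4 has {k,l}; that leaves j.
At row 3, column 4: row 3 has {h,k,l}; column 4 has {j,k,l}; that leaves i.
At row 4, column 3: row 4 has {h,j,k,l}; column 3 has {h,k}; that leaves i.
At row 5, column 2: row 5 has {k,l}; column 2 has {h,i,l}; that leaves j.
At row 5, column 4: row 5 has {j,k,l}; column 4 has {i,j,k,l}; that leaves h.
At row 5, column 5: row 5 has {h,j,k,l}; column 5 has {h,j,k,l}; that leaves i.
At row 2, column 2: row 2 has {h,i,j}; column 2 has {h,i,j,l}; that leaves k.
At row 2, column 3: row 2 has {h,i,j,k}; column 3 has {h,i,k}; that leaves l.

i k l j h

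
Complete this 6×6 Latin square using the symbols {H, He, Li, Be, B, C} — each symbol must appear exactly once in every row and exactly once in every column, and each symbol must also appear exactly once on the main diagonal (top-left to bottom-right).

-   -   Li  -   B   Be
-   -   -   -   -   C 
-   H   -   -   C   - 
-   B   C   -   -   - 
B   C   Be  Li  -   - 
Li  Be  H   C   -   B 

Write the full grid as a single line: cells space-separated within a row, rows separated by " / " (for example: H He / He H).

C He Li H B Be / H Li B He Be C / Be H He B C Li / He B C Be Li H / B C Be Li H He / Li Be H C He B

row 1 has {Li,Be,B}; column 2 has {H,Be,B,C} — only He is left for (r1,c2).
row 1 has {He,Li,Be,B}; column 4 has {Li,C} — only H is left for (r1,c4).
row 2 has {C}; column 2 has {H,He,Be,B,C}; the diagonal has {B} — only Li is left for (r2,c2).
row 3 has {H,C}; column 3 has {H,Li,Be,C}; the diagonal has {Li,B} — only He is left for (r3,c3).
row 3 has {H,He,C}; column 6 has {Be,B,C} — only Li is left for (r3,c6).
row 4 has {B,C}; column 4 has {H,Li,C}; the diagonal has {He,Li,B} — only Be is left for (r4,c4).
row 5 has {Li,Be,B,C}; column 5 has {B,C}; the diagonal has {He,Li,Be,B} — only H is left for (r5,c5).
row 5 has {H,Li,Be,B,C}; column 6 has {Li,Be,B,C} — only He is left for (r5,c6).
row 6 has {H,Li,Be,B,C}; column 5 has {H,B,C} — only He is left for (r6,c5).
row 1 has {H,He,Li,Be,B}; column 1 has {Li,B}; the diagonal has {H,He,Li,Be,B} — only C is left for (r1,c1).
row 2 has {Li,C}; column 3 has {H,He,Li,Be,C} — only B is left for (r2,c3).
row 2 has {Li,B,C}; column 4 has {H,Li,Be,C} — only He is left for (r2,c4).
row 2 has {He,Li,B,C}; column 5 has {H,He,B,C} — only Be is left for (r2,c5).
row 3 has {H,He,Li,C}; column 1 has {Li,B,C} — only Be is left for (r3,c1).
row 3 has {H,He,Li,Be,C}; column 4 has {H,He,Li,Be,C} — only B is left for (r3,c4).
row 4 has {Be,B,C}; column 5 has {H,He,Be,B,C} — only Li is left for (r4,c5).
row 4 has {Li,Be,B,C}; column 6 has {He,Li,Be,B,C} — only H is left for (r4,c6).
row 2 has {He,Li,Be,B,C}; column 1 has {Li,Be,B,C} — only H is left for (r2,c1).
row 4 has {H,Li,Be,B,C}; column 1 has {H,Li,Be,B,C} — only He is left for (r4,c1).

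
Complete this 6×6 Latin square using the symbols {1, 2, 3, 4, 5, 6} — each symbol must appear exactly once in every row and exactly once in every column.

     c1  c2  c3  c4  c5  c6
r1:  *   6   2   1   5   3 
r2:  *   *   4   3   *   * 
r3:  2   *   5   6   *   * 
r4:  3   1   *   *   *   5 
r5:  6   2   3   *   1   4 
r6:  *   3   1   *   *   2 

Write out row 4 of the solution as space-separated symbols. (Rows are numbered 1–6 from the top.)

3 1 6 2 4 5

(r1,c1) = 4
(r2,c2) = 5
(r3,c2) = 4
(r3,c5) = 3
(r3,c6) = 1
(r4,c3) = 6
(r5,c4) = 5
(r6,c1) = 5
(r6,c4) = 4
(r6,c5) = 6
(r2,c1) = 1
(r2,c5) = 2
(r2,c6) = 6
(r4,c4) = 2
(r4,c5) = 4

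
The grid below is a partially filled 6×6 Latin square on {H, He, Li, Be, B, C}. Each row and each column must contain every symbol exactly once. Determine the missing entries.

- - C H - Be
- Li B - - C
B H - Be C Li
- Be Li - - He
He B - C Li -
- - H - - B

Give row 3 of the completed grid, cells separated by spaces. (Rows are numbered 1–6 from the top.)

At row 1, column 1: row 1 has {H,Be,C}; column 1 has {He,B}; that leaves Li.
At row 1, column 2: row 1 has {H,Li,Be,C}; column 2 has {H,Li,Be,B}; that leaves He.
At row 1, column 5: row 1 has {H,He,Li,Be,C}; column 5 has {Li,C}; that leaves B.
At row 2, column 4: row 2 has {Li,B,C}; column 4 has {H,Be,C}; that leaves He.
At row 3, column 3: row 3 has {H,Li,Be,B,C}; column 3 has {H,Li,B,C}; that leaves He.

B H He Be C Li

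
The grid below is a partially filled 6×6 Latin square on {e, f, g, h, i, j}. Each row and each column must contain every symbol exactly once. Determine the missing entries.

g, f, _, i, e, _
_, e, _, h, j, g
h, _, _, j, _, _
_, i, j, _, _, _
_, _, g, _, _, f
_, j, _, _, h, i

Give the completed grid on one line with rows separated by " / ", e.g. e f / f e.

(r1,c3) = h
(r1,c6) = j
(r3,c2) = g
(r3,c6) = e
(r4,c6) = h
(r5,c2) = h
(r5,c4) = e
(r5,c5) = i
(r3,c5) = f
(r4,c5) = g
(r5,c1) = j
(r3,c3) = i
(r4,c4) = f
(r6,c4) = g
(r2,c3) = f
(r4,c1) = e
(r6,c1) = f
(r6,c3) = e
(r2,c1) = i

g f h i e j / i e f h j g / h g i j f e / e i j f g h / j h g e i f / f j e g h i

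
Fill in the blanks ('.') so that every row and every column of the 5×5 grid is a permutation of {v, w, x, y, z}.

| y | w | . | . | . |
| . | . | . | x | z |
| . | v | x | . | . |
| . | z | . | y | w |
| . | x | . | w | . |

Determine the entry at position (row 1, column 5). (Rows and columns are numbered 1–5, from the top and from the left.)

Cell (r2,c2): row 2 has {x,z}; column 2 has {v,w,x,z} → y.
Cell (r3,c4): row 3 has {v,x}; column 4 has {w,x,y} → z.
Cell (r3,c5): row 3 has {v,x,z}; column 5 has {w,z} → y.
Cell (r4,c3): row 4 has {w,y,z}; column 3 has {x} → v.
Cell (r5,c5): row 5 has {w,x}; column 5 has {w,y,z} → v.
Cell (r1,c3): row 1 has {w,y}; column 3 has {v,x} → z.
Cell (r1,c4): row 1 has {w,y,z}; column 4 has {w,x,y,z} → v.
Cell (r1,c5): row 1 has {v,w,y,z}; column 5 has {v,w,y,z} → x.

x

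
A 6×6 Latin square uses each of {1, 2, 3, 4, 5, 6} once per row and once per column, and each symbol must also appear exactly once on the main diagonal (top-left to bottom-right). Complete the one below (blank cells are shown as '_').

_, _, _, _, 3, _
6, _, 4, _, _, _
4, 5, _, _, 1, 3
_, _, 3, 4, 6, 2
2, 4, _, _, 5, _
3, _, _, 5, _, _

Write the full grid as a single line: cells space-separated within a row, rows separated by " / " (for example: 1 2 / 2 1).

1 6 5 2 3 4 / 6 3 4 1 2 5 / 4 5 2 6 1 3 / 5 1 3 4 6 2 / 2 4 6 3 5 1 / 3 2 1 5 4 6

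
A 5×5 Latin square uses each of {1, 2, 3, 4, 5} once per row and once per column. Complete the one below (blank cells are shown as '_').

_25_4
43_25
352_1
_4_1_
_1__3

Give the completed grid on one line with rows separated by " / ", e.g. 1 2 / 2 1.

1 2 5 3 4 / 4 3 1 2 5 / 3 5 2 4 1 / 5 4 3 1 2 / 2 1 4 5 3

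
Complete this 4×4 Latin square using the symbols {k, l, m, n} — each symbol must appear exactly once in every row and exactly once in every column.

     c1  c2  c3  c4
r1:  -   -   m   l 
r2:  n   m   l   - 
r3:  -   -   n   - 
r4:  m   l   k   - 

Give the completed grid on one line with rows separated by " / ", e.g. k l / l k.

k n m l / n m l k / l k n m / m l k n

At row 1, column 1: row 1 has {l,m}; column 1 has {m,n}; that leaves k.
At row 1, column 2: row 1 has {k,l,m}; column 2 has {l,m}; that leaves n.
At row 2, column 4: row 2 has {l,m,n}; column 4 has {l}; that leaves k.
At row 3, column 1: row 3 has {n}; column 1 has {k,m,n}; that leaves l.
At row 3, column 2: row 3 has {l,n}; column 2 has {l,m,n}; that leaves k.
At row 3, column 4: row 3 has {k,l,n}; column 4 has {k,l}; that leaves m.
At row 4, column 4: row 4 has {k,l,m}; column 4 has {k,l,m}; that leaves n.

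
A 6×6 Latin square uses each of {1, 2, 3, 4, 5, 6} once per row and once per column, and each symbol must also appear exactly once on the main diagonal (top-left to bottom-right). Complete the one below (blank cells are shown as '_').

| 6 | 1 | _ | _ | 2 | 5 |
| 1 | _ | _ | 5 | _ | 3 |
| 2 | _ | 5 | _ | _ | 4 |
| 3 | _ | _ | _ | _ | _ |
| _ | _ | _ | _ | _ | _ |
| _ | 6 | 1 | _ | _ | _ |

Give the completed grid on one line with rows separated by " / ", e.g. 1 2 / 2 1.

6 1 3 4 2 5 / 1 4 2 5 6 3 / 2 3 5 6 1 4 / 3 2 4 1 5 6 / 4 5 6 2 3 1 / 5 6 1 3 4 2

(r3,c2) = 3
(r6,c6) = 2
(r2,c2) = 4
(r2,c5) = 6
(r3,c5) = 1
(r4,c4) = 1
(r4,c6) = 6
(r5,c5) = 3
(r5,c6) = 1
(r2,c3) = 2
(r3,c4) = 6
(r4,c3) = 4
(r4,c5) = 5
(r5,c3) = 6
(r6,c5) = 4
(r1,c3) = 3
(r1,c4) = 4
(r4,c2) = 2
(r5,c2) = 5
(r5,c4) = 2
(r6,c1) = 5
(r6,c4) = 3
(r5,c1) = 4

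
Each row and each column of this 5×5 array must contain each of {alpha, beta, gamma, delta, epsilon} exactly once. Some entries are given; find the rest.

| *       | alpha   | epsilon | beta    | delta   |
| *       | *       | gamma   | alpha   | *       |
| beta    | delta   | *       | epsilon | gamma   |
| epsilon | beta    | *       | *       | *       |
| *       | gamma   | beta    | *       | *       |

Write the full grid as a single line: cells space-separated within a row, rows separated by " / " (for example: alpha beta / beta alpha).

(r1,c1) = gamma
(r2,c1) = delta
(r2,c2) = epsilon
(r2,c5) = beta
(r3,c3) = alpha
(r4,c3) = delta
(r4,c4) = gamma
(r4,c5) = alpha
(r5,c1) = alpha
(r5,c4) = delta
(r5,c5) = epsilon

gamma alpha epsilon beta delta / delta epsilon gamma alpha beta / beta delta alpha epsilon gamma / epsilon beta delta gamma alpha / alpha gamma beta delta epsilon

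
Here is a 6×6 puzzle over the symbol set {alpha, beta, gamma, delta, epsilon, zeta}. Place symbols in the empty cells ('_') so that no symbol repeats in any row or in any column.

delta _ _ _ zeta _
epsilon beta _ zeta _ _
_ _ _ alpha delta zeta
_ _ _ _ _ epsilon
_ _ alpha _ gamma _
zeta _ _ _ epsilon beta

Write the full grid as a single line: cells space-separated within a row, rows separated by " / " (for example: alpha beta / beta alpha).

delta gamma epsilon beta zeta alpha / epsilon beta delta zeta alpha gamma / gamma epsilon beta alpha delta zeta / alpha delta zeta gamma beta epsilon / beta zeta alpha epsilon gamma delta / zeta alpha gamma delta epsilon beta

(r2,c5) = alpha
(r4,c5) = beta
(r5,c1) = beta
(r5,c6) = delta
(r2,c6) = gamma
(r3,c1) = gamma
(r3,c2) = epsilon
(r3,c3) = beta
(r4,c1) = alpha
(r5,c2) = zeta
(r5,c4) = epsilon
(r1,c6) = alpha
(r2,c3) = delta
(r6,c3) = gamma
(r6,c4) = delta
(r1,c2) = gamma
(r1,c3) = epsilon
(r1,c4) = beta
(r4,c2) = delta
(r4,c3) = zeta
(r4,c4) = gamma
(r6,c2) = alpha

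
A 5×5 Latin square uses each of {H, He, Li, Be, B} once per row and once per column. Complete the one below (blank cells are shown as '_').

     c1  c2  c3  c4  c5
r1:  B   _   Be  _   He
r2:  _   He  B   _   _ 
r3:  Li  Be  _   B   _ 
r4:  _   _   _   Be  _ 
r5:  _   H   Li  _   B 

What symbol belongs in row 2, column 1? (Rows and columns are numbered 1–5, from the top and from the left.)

row 1 has {He,Be,B}; column 2 has {H,He,Be} — only Li is left for (r1,c2).
row 1 has {He,Li,Be,B}; column 4 has {Be,B} — only H is left for (r1,c4).
row 2 has {He,B}; column 4 has {H,Be,B} — only Li is left for (r2,c4).
row 3 has {Li,Be,B}; column 5 has {He,B} — only H is left for (r3,c5).
row 4 has {Be}; column 2 has {H,He,Li,Be} — only B is left for (r4,c2).
row 4 has {Be,B}; column 5 has {H,He,B} — only Li is left for (r4,c5).
row 5 has {H,Li,B}; column 4 has {H,Li,Be,B} — only He is left for (r5,c4).
row 2 has {He,Li,B}; column 5 has {H,He,Li,B} — only Be is left for (r2,c5).
row 3 has {H,Li,Be,B}; column 3 has {Li,Be,B} — only He is left for (r3,c3).
row 4 has {Li,Be,B}; column 3 has {He,Li,Be,B} — only H is left for (r4,c3).
row 5 has {H,He,Li,B}; column 1 has {Li,B} — only Be is left for (r5,c1).
row 2 has {He,Li,Be,B}; column 1 has {Li,Be,B} — only H is left for (r2,c1).

H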